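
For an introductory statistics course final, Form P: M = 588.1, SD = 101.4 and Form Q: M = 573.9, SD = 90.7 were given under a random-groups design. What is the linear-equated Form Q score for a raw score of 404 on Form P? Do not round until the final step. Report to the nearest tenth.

409.2

Linear equating: y = (SD_Y/SD_X)(x − M_X) + M_Y
y = (90.7/101.4)(404 − 588.1) + 573.9
y = 0.894477 × -184.1 + 573.9 = -164.6733 + 573.9 = 409.2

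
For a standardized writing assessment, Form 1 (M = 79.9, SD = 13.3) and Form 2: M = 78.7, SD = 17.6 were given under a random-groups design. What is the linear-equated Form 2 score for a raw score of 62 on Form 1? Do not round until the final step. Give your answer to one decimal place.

55.0

Linear equating: y = (SD_Y/SD_X)(x − M_X) + M_Y
y = (17.6/13.3)(62 − 79.9) + 78.7
y = 1.323308 × -17.9 + 78.7 = -23.6872 + 78.7 = 55.0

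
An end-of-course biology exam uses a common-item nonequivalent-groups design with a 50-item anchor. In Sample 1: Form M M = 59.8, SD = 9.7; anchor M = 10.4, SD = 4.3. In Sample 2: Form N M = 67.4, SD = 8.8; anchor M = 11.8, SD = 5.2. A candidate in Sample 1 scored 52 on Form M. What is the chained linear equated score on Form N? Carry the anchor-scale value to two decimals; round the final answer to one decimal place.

Form M → anchor (Sample 1): v = (4.3/9.7)(52 − 59.8) + 10.4 = 6.94
anchor → Form N (Sample 2): y = (8.8/5.2)(6.94 − 11.8) + 67.4 = 59.2

59.2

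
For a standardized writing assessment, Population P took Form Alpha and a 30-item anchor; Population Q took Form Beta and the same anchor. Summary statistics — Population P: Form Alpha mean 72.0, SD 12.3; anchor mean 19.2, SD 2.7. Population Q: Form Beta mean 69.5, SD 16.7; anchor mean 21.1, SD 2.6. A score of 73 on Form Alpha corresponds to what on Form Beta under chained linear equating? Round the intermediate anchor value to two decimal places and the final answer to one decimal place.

Form Alpha → anchor (Population P): v = (2.7/12.3)(73 − 72.0) + 19.2 = 19.42
anchor → Form Beta (Population Q): y = (16.7/2.6)(19.42 − 21.1) + 69.5 = 58.7

58.7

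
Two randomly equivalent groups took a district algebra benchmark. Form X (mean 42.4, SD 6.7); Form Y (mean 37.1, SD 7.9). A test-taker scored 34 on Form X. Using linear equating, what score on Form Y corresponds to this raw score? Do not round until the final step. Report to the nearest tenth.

27.2

Linear equating: y = (SD_Y/SD_X)(x − M_X) + M_Y
y = (7.9/6.7)(34 − 42.4) + 37.1
y = 1.179104 × -8.4 + 37.1 = -9.9045 + 37.1 = 27.2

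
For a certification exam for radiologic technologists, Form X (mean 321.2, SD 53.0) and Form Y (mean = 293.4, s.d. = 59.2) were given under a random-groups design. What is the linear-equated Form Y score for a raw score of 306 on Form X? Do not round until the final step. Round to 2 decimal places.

276.42

Linear equating: y = (SD_Y/SD_X)(x − M_X) + M_Y
y = (59.2/53.0)(306 − 321.2) + 293.4
y = 1.116981 × -15.2 + 293.4 = -16.9781 + 293.4 = 276.42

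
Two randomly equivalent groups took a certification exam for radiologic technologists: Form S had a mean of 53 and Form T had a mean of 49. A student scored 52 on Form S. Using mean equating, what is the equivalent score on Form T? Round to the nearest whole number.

48

Mean equating: y = x + (M_Y − M_X) = 52 + (49 − 53) = 48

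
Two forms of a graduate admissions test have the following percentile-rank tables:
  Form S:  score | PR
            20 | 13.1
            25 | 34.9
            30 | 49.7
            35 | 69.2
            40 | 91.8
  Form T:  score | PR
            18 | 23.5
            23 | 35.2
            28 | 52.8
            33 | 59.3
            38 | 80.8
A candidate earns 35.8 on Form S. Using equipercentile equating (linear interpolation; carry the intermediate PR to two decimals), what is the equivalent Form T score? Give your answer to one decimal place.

36.1

PR of 35.8 on Form S: 69.2 + (35.8 − 35)/(40 − 35) × (91.8 − 69.2) = 72.82
On Form T, PR 72.82 falls between score 33 (PR 59.3) and 38 (PR 80.8).
Interpolate: 33 + (72.82 − 59.3)/(80.8 − 59.3) × (38 − 33) = 36.1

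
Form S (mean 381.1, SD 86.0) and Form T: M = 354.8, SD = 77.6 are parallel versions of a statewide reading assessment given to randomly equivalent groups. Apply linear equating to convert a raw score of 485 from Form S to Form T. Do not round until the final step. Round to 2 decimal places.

Linear equating: y = (SD_Y/SD_X)(x − M_X) + M_Y
y = (77.6/86.0)(485 − 381.1) + 354.8
y = 0.902326 × 103.9 + 354.8 = 93.7516 + 354.8 = 448.55

448.55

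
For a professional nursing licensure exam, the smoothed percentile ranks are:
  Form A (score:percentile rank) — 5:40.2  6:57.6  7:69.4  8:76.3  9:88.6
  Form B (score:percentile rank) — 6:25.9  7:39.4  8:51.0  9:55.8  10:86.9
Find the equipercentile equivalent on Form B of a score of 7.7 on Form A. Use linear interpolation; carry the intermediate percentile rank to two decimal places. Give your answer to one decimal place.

9.6

PR of 7.7 on Form A: 69.4 + (7.7 − 7)/(8 − 7) × (76.3 − 69.4) = 74.23
On Form B, PR 74.23 falls between score 9 (PR 55.8) and 10 (PR 86.9).
Interpolate: 9 + (74.23 − 55.8)/(86.9 − 55.8) × (10 − 9) = 9.6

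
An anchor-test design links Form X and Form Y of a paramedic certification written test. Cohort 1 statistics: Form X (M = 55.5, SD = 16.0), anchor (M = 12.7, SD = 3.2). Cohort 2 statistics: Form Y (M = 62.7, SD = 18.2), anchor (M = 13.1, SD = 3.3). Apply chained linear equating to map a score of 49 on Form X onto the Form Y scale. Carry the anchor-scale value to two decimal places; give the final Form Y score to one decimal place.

53.3

Form X → anchor (Cohort 1): v = (3.2/16.0)(49 − 55.5) + 12.7 = 11.40
anchor → Form Y (Cohort 2): y = (18.2/3.3)(11.40 − 13.1) + 62.7 = 53.3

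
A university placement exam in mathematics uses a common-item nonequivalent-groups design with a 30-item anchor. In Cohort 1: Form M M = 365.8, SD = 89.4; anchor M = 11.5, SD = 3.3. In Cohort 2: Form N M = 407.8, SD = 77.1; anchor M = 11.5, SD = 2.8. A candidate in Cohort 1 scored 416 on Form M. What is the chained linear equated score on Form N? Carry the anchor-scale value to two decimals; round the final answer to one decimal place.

458.7

Form M → anchor (Cohort 1): v = (3.3/89.4)(416 − 365.8) + 11.5 = 13.35
anchor → Form N (Cohort 2): y = (77.1/2.8)(13.35 − 11.5) + 407.8 = 458.7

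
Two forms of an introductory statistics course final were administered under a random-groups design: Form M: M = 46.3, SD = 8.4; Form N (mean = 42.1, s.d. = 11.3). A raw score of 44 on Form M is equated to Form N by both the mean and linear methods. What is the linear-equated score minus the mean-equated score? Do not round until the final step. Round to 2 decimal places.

-0.79

Mean-equated: 44 + (42.1 − 46.3) = 39.80
Linear-equated: (11.3/8.4)(44 − 46.3) + 42.1 = 39.006
Difference = 39.006 − 39.80 = -0.79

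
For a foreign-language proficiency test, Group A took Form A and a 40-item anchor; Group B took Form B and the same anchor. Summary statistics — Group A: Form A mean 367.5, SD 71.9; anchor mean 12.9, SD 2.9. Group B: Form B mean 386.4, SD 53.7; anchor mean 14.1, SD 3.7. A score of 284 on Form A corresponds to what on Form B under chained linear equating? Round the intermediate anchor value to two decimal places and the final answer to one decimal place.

Form A → anchor (Group A): v = (2.9/71.9)(284 − 367.5) + 12.9 = 9.53
anchor → Form B (Group B): y = (53.7/3.7)(9.53 − 14.1) + 386.4 = 320.1

320.1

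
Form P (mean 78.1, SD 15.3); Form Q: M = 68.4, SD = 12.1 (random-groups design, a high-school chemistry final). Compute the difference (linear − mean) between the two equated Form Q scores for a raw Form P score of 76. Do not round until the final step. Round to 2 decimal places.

0.44

Mean-equated: 76 + (68.4 − 78.1) = 66.30
Linear-equated: (12.1/15.3)(76 − 78.1) + 68.4 = 66.739
Difference = 66.739 − 66.30 = 0.44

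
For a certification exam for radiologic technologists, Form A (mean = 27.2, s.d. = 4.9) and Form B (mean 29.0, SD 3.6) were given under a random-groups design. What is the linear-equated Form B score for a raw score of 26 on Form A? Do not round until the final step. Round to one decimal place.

28.1

Linear equating: y = (SD_Y/SD_X)(x − M_X) + M_Y
y = (3.6/4.9)(26 − 27.2) + 29.0
y = 0.734694 × -1.2 + 29.0 = -0.8816 + 29.0 = 28.1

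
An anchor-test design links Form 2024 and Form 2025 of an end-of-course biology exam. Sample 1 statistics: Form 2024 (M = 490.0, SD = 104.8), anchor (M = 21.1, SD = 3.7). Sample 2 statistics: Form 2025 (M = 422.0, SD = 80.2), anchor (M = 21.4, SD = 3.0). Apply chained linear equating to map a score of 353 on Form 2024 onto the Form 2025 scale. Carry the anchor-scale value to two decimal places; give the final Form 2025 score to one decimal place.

284.6

Form 2024 → anchor (Sample 1): v = (3.7/104.8)(353 − 490.0) + 21.1 = 16.26
anchor → Form 2025 (Sample 2): y = (80.2/3.0)(16.26 − 21.4) + 422.0 = 284.6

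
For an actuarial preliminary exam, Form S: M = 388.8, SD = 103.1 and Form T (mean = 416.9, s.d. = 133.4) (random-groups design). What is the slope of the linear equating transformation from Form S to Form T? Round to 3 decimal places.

A = SD_Y / SD_X = 133.4 / 103.1 = 1.294

1.294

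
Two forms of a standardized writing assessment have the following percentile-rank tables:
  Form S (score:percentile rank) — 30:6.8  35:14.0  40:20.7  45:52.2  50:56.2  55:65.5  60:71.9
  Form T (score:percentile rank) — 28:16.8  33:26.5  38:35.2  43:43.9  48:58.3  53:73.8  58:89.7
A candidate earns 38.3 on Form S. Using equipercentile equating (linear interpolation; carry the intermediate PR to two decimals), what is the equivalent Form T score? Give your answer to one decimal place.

PR of 38.3 on Form S: 14.0 + (38.3 − 35)/(40 − 35) × (20.7 − 14.0) = 18.42
On Form T, PR 18.42 falls between score 28 (PR 16.8) and 33 (PR 26.5).
Interpolate: 28 + (18.42 − 16.8)/(26.5 − 16.8) × (33 − 28) = 28.8

28.8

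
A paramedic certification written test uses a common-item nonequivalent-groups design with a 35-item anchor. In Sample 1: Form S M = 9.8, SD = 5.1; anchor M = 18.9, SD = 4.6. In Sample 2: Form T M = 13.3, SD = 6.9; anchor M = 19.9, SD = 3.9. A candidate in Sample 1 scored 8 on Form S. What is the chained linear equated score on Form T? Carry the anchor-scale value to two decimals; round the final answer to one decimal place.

Form S → anchor (Sample 1): v = (4.6/5.1)(8 − 9.8) + 18.9 = 17.28
anchor → Form T (Sample 2): y = (6.9/3.9)(17.28 − 19.9) + 13.3 = 8.7

8.7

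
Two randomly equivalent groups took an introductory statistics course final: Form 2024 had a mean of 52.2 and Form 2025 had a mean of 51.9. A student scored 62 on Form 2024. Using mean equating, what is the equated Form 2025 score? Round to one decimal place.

61.7

Mean equating: y = x + (M_Y − M_X) = 62 + (51.9 − 52.2) = 61.7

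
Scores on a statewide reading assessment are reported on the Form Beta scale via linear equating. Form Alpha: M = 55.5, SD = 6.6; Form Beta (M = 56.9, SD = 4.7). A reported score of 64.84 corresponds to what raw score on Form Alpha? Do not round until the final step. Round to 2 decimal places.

Invert y = (SD_Y/SD_X)(x − M_X) + M_Y:
x = (SD_X/SD_Y)(y − M_Y) + M_X = (6.6/4.7)(64.84 − 56.9) + 55.5
x = 1.404255 × 7.940 + 55.5 = 66.65

66.65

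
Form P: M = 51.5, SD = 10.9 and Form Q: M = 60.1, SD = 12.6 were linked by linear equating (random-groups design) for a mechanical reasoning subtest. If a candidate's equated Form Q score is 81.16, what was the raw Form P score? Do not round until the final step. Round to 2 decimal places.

69.72

Invert y = (SD_Y/SD_X)(x − M_X) + M_Y:
x = (SD_X/SD_Y)(y − M_Y) + M_X = (10.9/12.6)(81.16 − 60.1) + 51.5
x = 0.865079 × 21.060 + 51.5 = 69.72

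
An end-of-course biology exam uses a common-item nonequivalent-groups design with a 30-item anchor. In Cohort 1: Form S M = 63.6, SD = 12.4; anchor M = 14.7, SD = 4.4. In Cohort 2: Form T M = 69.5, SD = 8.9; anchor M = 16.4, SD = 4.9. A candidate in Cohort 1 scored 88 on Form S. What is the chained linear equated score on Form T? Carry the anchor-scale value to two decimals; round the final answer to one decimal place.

82.1

Form S → anchor (Cohort 1): v = (4.4/12.4)(88 − 63.6) + 14.7 = 23.36
anchor → Form T (Cohort 2): y = (8.9/4.9)(23.36 − 16.4) + 69.5 = 82.1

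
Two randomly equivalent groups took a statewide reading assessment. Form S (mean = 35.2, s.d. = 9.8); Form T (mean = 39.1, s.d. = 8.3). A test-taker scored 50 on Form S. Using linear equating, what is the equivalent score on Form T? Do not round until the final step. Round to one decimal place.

51.6

Linear equating: y = (SD_Y/SD_X)(x − M_X) + M_Y
y = (8.3/9.8)(50 − 35.2) + 39.1
y = 0.846939 × 14.8 + 39.1 = 12.5347 + 39.1 = 51.6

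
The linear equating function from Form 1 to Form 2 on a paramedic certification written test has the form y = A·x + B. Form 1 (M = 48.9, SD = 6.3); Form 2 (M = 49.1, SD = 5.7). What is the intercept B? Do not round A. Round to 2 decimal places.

A = SD_Y / SD_X = 5.7 / 6.3 = 0.904762
B = M_Y − A·M_X = 49.1 − 0.904762 × 48.9 = 4.86

4.86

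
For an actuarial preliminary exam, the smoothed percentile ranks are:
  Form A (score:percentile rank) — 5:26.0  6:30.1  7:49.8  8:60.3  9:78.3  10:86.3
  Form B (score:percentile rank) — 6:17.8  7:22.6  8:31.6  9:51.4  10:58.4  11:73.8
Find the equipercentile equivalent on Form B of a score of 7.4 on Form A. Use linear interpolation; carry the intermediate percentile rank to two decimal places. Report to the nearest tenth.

PR of 7.4 on Form A: 49.8 + (7.4 − 7)/(8 − 7) × (60.3 − 49.8) = 54.00
On Form B, PR 54.00 falls between score 9 (PR 51.4) and 10 (PR 58.4).
Interpolate: 9 + (54.00 − 51.4)/(58.4 − 51.4) × (10 − 9) = 9.4

9.4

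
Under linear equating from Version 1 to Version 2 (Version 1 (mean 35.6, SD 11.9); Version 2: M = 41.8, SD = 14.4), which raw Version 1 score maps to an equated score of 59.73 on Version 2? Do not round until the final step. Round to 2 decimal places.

Invert y = (SD_Y/SD_X)(x − M_X) + M_Y:
x = (SD_X/SD_Y)(y − M_Y) + M_X = (11.9/14.4)(59.73 − 41.8) + 35.6
x = 0.826389 × 17.930 + 35.6 = 50.42

50.42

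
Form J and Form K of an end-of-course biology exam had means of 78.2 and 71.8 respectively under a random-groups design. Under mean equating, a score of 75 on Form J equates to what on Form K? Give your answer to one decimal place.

68.6

Mean equating: y = x + (M_Y − M_X) = 75 + (71.8 − 78.2) = 68.6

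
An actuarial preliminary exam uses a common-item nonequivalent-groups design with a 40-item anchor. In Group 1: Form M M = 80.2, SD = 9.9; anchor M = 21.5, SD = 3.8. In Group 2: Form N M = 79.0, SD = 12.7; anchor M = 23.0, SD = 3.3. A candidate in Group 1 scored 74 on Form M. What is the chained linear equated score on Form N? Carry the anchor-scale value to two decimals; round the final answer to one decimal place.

Form M → anchor (Group 1): v = (3.8/9.9)(74 − 80.2) + 21.5 = 19.12
anchor → Form N (Group 2): y = (12.7/3.3)(19.12 − 23.0) + 79.0 = 64.1

64.1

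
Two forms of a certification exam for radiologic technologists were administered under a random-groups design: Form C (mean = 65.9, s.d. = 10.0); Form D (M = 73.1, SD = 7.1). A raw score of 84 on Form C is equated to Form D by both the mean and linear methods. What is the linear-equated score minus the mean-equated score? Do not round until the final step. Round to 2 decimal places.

Mean-equated: 84 + (73.1 − 65.9) = 91.20
Linear-equated: (7.1/10.0)(84 − 65.9) + 73.1 = 85.951
Difference = 85.951 − 91.20 = -5.25

-5.25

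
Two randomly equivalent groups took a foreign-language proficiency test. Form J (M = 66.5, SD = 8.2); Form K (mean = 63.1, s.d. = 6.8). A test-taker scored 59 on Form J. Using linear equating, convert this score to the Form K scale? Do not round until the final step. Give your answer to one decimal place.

56.9

Linear equating: y = (SD_Y/SD_X)(x − M_X) + M_Y
y = (6.8/8.2)(59 − 66.5) + 63.1
y = 0.829268 × -7.5 + 63.1 = -6.2195 + 63.1 = 56.9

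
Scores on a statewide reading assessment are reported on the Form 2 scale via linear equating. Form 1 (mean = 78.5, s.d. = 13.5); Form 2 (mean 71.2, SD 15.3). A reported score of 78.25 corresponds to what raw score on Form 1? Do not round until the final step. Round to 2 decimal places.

Invert y = (SD_Y/SD_X)(x − M_X) + M_Y:
x = (SD_X/SD_Y)(y − M_Y) + M_X = (13.5/15.3)(78.25 − 71.2) + 78.5
x = 0.882353 × 7.050 + 78.5 = 84.72

84.72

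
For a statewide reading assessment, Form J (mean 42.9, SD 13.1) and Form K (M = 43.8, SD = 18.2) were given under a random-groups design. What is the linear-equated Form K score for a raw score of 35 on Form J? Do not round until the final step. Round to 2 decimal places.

32.82

Linear equating: y = (SD_Y/SD_X)(x − M_X) + M_Y
y = (18.2/13.1)(35 − 42.9) + 43.8
y = 1.389313 × -7.9 + 43.8 = -10.9756 + 43.8 = 32.82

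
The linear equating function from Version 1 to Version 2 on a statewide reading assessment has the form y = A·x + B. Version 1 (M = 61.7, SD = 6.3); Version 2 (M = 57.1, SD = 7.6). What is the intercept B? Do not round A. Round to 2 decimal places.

A = SD_Y / SD_X = 7.6 / 6.3 = 1.206349
B = M_Y − A·M_X = 57.1 − 1.206349 × 61.7 = -17.33

-17.33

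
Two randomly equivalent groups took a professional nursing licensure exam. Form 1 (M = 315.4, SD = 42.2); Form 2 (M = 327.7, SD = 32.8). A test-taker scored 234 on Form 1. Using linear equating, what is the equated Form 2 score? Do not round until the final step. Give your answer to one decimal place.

Linear equating: y = (SD_Y/SD_X)(x − M_X) + M_Y
y = (32.8/42.2)(234 − 315.4) + 327.7
y = 0.777251 × -81.4 + 327.7 = -63.2682 + 327.7 = 264.4

264.4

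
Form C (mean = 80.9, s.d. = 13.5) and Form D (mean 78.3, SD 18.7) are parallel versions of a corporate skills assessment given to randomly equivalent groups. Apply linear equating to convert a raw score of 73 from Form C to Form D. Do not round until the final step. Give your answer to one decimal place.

67.4

Linear equating: y = (SD_Y/SD_X)(x − M_X) + M_Y
y = (18.7/13.5)(73 − 80.9) + 78.3
y = 1.385185 × -7.9 + 78.3 = -10.9430 + 78.3 = 67.4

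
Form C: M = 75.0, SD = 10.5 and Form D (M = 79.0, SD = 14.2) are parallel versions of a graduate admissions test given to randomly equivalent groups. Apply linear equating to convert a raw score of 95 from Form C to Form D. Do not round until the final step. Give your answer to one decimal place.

Linear equating: y = (SD_Y/SD_X)(x − M_X) + M_Y
y = (14.2/10.5)(95 − 75.0) + 79.0
y = 1.352381 × 20.0 + 79.0 = 27.0476 + 79.0 = 106.0

106.0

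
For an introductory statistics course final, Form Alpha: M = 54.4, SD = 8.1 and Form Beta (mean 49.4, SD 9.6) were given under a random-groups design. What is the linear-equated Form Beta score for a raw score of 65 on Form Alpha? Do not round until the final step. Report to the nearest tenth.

62.0

Linear equating: y = (SD_Y/SD_X)(x − M_X) + M_Y
y = (9.6/8.1)(65 − 54.4) + 49.4
y = 1.185185 × 10.6 + 49.4 = 12.5630 + 49.4 = 62.0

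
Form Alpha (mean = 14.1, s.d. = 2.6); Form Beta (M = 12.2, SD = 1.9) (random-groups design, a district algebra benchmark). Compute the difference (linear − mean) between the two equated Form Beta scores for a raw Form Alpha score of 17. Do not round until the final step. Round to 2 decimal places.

Mean-equated: 17 + (12.2 − 14.1) = 15.10
Linear-equated: (1.9/2.6)(17 − 14.1) + 12.2 = 14.319
Difference = 14.319 − 15.10 = -0.78

-0.78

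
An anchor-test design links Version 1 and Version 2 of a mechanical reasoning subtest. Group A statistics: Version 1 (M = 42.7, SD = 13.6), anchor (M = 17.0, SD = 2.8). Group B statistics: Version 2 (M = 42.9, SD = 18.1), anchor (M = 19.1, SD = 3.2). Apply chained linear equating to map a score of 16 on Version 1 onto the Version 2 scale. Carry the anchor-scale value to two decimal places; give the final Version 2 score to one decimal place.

-0.1

Version 1 → anchor (Group A): v = (2.8/13.6)(16 − 42.7) + 17.0 = 11.50
anchor → Version 2 (Group B): y = (18.1/3.2)(11.50 − 19.1) + 42.9 = -0.1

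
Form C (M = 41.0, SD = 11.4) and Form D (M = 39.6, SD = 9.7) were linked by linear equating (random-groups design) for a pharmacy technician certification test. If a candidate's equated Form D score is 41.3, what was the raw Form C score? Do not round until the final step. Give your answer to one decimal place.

43.0

Invert y = (SD_Y/SD_X)(x − M_X) + M_Y:
x = (SD_X/SD_Y)(y − M_Y) + M_X = (11.4/9.7)(41.3 − 39.6) + 41.0
x = 1.175258 × 1.700 + 41.0 = 43.0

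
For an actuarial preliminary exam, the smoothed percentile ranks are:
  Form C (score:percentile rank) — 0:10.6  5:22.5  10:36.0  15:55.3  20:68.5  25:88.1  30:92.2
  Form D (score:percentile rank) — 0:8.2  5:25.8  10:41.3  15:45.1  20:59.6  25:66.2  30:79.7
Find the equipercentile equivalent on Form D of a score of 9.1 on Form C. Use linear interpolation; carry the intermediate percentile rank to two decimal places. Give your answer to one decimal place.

7.5

PR of 9.1 on Form C: 22.5 + (9.1 − 5)/(10 − 5) × (36.0 − 22.5) = 33.57
On Form D, PR 33.57 falls between score 5 (PR 25.8) and 10 (PR 41.3).
Interpolate: 5 + (33.57 − 25.8)/(41.3 − 25.8) × (10 − 5) = 7.5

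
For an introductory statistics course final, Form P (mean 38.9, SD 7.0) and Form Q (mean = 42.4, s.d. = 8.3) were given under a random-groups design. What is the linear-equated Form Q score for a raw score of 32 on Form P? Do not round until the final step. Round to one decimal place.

Linear equating: y = (SD_Y/SD_X)(x − M_X) + M_Y
y = (8.3/7.0)(32 − 38.9) + 42.4
y = 1.185714 × -6.9 + 42.4 = -8.1814 + 42.4 = 34.2

34.2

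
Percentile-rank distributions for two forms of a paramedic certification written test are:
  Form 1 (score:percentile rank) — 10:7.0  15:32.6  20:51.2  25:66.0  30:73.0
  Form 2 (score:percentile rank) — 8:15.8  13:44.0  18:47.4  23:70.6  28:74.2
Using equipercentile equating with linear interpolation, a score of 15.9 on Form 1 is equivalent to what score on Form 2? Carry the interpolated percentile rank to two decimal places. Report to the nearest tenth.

PR of 15.9 on Form 1: 32.6 + (15.9 − 15)/(20 − 15) × (51.2 − 32.6) = 35.95
On Form 2, PR 35.95 falls between score 8 (PR 15.8) and 13 (PR 44.0).
Interpolate: 8 + (35.95 − 15.8)/(44.0 − 15.8) × (13 − 8) = 11.6

11.6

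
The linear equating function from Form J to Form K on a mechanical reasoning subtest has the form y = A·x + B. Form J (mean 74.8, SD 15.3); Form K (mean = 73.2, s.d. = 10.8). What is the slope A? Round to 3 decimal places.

A = SD_Y / SD_X = 10.8 / 15.3 = 0.706

0.706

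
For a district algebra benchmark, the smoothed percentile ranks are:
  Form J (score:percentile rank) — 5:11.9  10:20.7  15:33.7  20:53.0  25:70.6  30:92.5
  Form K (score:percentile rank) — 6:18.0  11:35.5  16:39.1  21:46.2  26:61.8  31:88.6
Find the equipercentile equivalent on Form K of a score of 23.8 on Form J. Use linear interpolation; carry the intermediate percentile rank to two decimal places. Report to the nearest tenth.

26.9

PR of 23.8 on Form J: 53.0 + (23.8 − 20)/(25 − 20) × (70.6 − 53.0) = 66.38
On Form K, PR 66.38 falls between score 26 (PR 61.8) and 31 (PR 88.6).
Interpolate: 26 + (66.38 − 61.8)/(88.6 − 61.8) × (31 − 26) = 26.9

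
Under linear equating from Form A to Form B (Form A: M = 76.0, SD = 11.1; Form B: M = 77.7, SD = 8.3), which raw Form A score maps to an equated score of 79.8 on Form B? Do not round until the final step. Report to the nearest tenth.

Invert y = (SD_Y/SD_X)(x − M_X) + M_Y:
x = (SD_X/SD_Y)(y − M_Y) + M_X = (11.1/8.3)(79.8 − 77.7) + 76.0
x = 1.337349 × 2.100 + 76.0 = 78.8

78.8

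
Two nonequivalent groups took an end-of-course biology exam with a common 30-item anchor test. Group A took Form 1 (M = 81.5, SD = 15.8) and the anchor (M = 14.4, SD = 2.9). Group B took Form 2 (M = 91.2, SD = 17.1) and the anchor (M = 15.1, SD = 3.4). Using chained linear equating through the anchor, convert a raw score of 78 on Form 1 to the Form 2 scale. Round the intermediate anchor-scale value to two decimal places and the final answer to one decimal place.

84.5

Form 1 → anchor (Group A): v = (2.9/15.8)(78 − 81.5) + 14.4 = 13.76
anchor → Form 2 (Group B): y = (17.1/3.4)(13.76 − 15.1) + 91.2 = 84.5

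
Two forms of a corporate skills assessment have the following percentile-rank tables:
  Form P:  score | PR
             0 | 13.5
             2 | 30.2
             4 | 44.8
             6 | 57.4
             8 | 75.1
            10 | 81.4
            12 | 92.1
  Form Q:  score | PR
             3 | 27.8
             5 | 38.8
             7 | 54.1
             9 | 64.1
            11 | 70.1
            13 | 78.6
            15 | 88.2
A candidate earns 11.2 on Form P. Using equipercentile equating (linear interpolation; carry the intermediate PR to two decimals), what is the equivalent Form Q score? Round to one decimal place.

PR of 11.2 on Form P: 81.4 + (11.2 − 10)/(12 − 10) × (92.1 − 81.4) = 87.82
On Form Q, PR 87.82 falls between score 13 (PR 78.6) and 15 (PR 88.2).
Interpolate: 13 + (87.82 − 78.6)/(88.2 − 78.6) × (15 − 13) = 14.9

14.9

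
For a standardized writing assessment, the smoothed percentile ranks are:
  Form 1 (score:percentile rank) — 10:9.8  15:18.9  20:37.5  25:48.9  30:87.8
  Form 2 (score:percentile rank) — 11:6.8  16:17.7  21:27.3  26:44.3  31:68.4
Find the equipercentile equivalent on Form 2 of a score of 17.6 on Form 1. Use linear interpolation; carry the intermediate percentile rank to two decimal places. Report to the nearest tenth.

21.4

PR of 17.6 on Form 1: 18.9 + (17.6 − 15)/(20 − 15) × (37.5 − 18.9) = 28.57
On Form 2, PR 28.57 falls between score 21 (PR 27.3) and 26 (PR 44.3).
Interpolate: 21 + (28.57 − 27.3)/(44.3 − 27.3) × (26 − 21) = 21.4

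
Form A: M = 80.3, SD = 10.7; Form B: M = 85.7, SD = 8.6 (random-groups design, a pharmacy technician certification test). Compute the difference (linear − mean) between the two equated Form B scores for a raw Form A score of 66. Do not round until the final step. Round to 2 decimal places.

Mean-equated: 66 + (85.7 − 80.3) = 71.40
Linear-equated: (8.6/10.7)(66 − 80.3) + 85.7 = 74.207
Difference = 74.207 − 71.40 = 2.81

2.81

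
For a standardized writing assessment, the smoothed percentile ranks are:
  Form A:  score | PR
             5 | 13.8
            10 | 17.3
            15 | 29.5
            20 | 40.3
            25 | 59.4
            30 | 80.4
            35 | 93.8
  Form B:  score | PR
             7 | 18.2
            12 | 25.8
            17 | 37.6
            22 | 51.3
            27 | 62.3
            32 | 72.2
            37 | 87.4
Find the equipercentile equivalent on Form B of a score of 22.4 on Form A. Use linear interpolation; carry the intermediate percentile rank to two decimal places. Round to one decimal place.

21.3

PR of 22.4 on Form A: 40.3 + (22.4 − 20)/(25 − 20) × (59.4 − 40.3) = 49.47
On Form B, PR 49.47 falls between score 17 (PR 37.6) and 22 (PR 51.3).
Interpolate: 17 + (49.47 − 37.6)/(51.3 − 37.6) × (22 − 17) = 21.3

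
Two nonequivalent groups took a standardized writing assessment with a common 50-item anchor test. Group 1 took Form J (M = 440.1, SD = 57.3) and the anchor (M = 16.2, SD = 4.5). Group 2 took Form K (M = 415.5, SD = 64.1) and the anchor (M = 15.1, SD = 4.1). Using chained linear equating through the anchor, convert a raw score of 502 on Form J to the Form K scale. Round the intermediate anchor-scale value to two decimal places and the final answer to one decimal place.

Form J → anchor (Group 1): v = (4.5/57.3)(502 − 440.1) + 16.2 = 21.06
anchor → Form K (Group 2): y = (64.1/4.1)(21.06 − 15.1) + 415.5 = 508.7

508.7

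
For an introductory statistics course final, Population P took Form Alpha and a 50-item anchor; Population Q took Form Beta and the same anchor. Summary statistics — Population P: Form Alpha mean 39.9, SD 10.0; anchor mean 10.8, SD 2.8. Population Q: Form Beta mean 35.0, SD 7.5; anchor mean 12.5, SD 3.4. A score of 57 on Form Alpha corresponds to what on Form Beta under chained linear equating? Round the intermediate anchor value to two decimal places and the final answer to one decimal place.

Form Alpha → anchor (Population P): v = (2.8/10.0)(57 − 39.9) + 10.8 = 15.59
anchor → Form Beta (Population Q): y = (7.5/3.4)(15.59 − 12.5) + 35.0 = 41.8

41.8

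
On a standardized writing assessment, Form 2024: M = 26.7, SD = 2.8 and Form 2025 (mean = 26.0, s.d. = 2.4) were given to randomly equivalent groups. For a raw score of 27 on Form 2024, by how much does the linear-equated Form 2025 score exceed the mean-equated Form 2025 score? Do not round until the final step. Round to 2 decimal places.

-0.04

Mean-equated: 27 + (26.0 − 26.7) = 26.30
Linear-equated: (2.4/2.8)(27 − 26.7) + 26.0 = 26.257
Difference = 26.257 − 26.30 = -0.04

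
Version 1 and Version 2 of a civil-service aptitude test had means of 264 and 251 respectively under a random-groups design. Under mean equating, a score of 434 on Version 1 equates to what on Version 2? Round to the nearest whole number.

Mean equating: y = x + (M_Y − M_X) = 434 + (251 − 264) = 421

421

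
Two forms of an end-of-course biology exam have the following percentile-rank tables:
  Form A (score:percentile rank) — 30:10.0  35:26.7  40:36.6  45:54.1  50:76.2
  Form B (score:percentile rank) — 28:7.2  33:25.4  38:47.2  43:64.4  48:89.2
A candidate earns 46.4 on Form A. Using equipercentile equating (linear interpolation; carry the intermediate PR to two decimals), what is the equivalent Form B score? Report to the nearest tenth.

41.8

PR of 46.4 on Form A: 54.1 + (46.4 − 45)/(50 − 45) × (76.2 − 54.1) = 60.29
On Form B, PR 60.29 falls between score 38 (PR 47.2) and 43 (PR 64.4).
Interpolate: 38 + (60.29 − 47.2)/(64.4 − 47.2) × (43 − 38) = 41.8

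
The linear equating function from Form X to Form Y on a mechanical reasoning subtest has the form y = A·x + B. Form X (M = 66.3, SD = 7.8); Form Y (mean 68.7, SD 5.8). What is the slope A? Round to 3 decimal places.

0.744

A = SD_Y / SD_X = 5.8 / 7.8 = 0.744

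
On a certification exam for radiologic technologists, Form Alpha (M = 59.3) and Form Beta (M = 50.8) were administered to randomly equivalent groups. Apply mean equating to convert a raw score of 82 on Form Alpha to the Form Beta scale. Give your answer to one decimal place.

Mean equating: y = x + (M_Y − M_X) = 82 + (50.8 − 59.3) = 73.5

73.5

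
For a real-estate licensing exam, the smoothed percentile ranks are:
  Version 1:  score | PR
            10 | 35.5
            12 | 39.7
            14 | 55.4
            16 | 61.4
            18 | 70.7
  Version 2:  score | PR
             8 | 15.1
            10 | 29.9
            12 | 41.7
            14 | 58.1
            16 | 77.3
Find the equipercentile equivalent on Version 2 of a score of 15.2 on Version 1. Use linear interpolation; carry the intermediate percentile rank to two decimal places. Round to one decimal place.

14.1

PR of 15.2 on Version 1: 55.4 + (15.2 − 14)/(16 − 14) × (61.4 − 55.4) = 59.00
On Version 2, PR 59.00 falls between score 14 (PR 58.1) and 16 (PR 77.3).
Interpolate: 14 + (59.00 − 58.1)/(77.3 − 58.1) × (16 − 14) = 14.1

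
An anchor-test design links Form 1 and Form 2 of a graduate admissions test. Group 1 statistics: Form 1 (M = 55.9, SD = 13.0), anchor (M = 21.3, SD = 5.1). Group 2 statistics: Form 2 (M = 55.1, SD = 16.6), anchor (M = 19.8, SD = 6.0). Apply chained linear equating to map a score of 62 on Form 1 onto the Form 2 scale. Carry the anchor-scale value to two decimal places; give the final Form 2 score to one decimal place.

65.9

Form 1 → anchor (Group 1): v = (5.1/13.0)(62 − 55.9) + 21.3 = 23.69
anchor → Form 2 (Group 2): y = (16.6/6.0)(23.69 − 19.8) + 55.1 = 65.9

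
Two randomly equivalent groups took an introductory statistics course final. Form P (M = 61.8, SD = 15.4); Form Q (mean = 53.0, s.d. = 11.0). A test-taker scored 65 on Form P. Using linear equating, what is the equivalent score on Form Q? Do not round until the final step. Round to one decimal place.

Linear equating: y = (SD_Y/SD_X)(x − M_X) + M_Y
y = (11.0/15.4)(65 − 61.8) + 53.0
y = 0.714286 × 3.2 + 53.0 = 2.2857 + 53.0 = 55.3

55.3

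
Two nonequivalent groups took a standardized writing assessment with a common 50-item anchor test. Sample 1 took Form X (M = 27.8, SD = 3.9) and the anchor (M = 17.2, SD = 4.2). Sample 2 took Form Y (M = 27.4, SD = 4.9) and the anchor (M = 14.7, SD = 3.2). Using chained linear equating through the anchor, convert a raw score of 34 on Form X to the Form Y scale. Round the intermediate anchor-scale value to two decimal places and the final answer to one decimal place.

Form X → anchor (Sample 1): v = (4.2/3.9)(34 − 27.8) + 17.2 = 23.88
anchor → Form Y (Sample 2): y = (4.9/3.2)(23.88 − 14.7) + 27.4 = 41.5

41.5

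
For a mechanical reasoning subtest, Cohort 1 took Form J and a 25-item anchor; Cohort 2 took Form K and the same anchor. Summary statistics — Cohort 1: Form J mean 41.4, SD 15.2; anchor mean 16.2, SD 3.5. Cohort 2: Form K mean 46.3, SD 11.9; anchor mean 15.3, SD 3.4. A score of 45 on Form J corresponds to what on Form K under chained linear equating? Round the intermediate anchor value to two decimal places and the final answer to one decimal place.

52.4

Form J → anchor (Cohort 1): v = (3.5/15.2)(45 − 41.4) + 16.2 = 17.03
anchor → Form K (Cohort 2): y = (11.9/3.4)(17.03 − 15.3) + 46.3 = 52.4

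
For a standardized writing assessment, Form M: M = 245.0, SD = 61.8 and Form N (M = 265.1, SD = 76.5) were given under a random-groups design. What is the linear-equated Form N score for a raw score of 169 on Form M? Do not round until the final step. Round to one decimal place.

Linear equating: y = (SD_Y/SD_X)(x − M_X) + M_Y
y = (76.5/61.8)(169 − 245.0) + 265.1
y = 1.237864 × -76.0 + 265.1 = -94.0777 + 265.1 = 171.0

171.0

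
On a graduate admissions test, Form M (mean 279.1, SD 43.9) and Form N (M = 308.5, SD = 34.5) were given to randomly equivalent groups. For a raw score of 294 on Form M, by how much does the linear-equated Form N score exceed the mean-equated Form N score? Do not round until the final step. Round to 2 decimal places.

Mean-equated: 294 + (308.5 − 279.1) = 323.40
Linear-equated: (34.5/43.9)(294 − 279.1) + 308.5 = 320.210
Difference = 320.210 − 323.40 = -3.19

-3.19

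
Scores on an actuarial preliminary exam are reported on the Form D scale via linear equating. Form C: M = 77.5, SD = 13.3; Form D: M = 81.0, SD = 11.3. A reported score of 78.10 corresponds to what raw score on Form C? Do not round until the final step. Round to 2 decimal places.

Invert y = (SD_Y/SD_X)(x − M_X) + M_Y:
x = (SD_X/SD_Y)(y − M_Y) + M_X = (13.3/11.3)(78.10 − 81.0) + 77.5
x = 1.176991 × -2.900 + 77.5 = 74.09

74.09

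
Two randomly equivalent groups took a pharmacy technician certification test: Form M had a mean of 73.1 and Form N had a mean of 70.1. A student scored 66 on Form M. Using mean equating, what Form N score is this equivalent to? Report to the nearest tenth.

Mean equating: y = x + (M_Y − M_X) = 66 + (70.1 − 73.1) = 63.0

63.0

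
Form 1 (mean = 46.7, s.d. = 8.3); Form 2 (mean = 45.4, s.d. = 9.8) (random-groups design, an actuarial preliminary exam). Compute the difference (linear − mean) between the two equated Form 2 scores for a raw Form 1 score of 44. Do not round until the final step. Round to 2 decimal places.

-0.49

Mean-equated: 44 + (45.4 − 46.7) = 42.70
Linear-equated: (9.8/8.3)(44 − 46.7) + 45.4 = 42.212
Difference = 42.212 − 42.70 = -0.49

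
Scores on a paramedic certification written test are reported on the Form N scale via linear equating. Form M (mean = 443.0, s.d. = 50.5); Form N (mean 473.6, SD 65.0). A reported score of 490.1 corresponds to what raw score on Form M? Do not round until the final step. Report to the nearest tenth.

455.8

Invert y = (SD_Y/SD_X)(x − M_X) + M_Y:
x = (SD_X/SD_Y)(y − M_Y) + M_X = (50.5/65.0)(490.1 − 473.6) + 443.0
x = 0.776923 × 16.500 + 443.0 = 455.8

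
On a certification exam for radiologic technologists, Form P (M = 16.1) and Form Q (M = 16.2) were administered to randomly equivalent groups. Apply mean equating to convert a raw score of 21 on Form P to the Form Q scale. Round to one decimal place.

21.1

Mean equating: y = x + (M_Y − M_X) = 21 + (16.2 − 16.1) = 21.1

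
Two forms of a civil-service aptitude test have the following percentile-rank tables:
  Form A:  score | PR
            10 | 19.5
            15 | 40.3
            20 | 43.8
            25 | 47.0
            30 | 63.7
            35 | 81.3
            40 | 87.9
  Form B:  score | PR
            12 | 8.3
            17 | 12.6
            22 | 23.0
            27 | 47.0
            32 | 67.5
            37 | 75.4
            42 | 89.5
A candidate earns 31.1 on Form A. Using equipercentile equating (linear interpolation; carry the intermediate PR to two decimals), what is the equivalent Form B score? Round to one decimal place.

32.0

PR of 31.1 on Form A: 63.7 + (31.1 − 30)/(35 − 30) × (81.3 − 63.7) = 67.57
On Form B, PR 67.57 falls between score 32 (PR 67.5) and 37 (PR 75.4).
Interpolate: 32 + (67.57 − 67.5)/(75.4 − 67.5) × (37 − 32) = 32.0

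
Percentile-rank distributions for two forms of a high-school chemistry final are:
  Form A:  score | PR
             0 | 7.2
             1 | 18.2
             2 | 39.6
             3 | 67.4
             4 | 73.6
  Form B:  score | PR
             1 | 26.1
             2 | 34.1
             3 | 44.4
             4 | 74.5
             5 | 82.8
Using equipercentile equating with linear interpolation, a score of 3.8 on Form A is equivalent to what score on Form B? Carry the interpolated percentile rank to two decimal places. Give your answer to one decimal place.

PR of 3.8 on Form A: 67.4 + (3.8 − 3)/(4 − 3) × (73.6 − 67.4) = 72.36
On Form B, PR 72.36 falls between score 3 (PR 44.4) and 4 (PR 74.5).
Interpolate: 3 + (72.36 − 44.4)/(74.5 − 44.4) × (4 − 3) = 3.9

3.9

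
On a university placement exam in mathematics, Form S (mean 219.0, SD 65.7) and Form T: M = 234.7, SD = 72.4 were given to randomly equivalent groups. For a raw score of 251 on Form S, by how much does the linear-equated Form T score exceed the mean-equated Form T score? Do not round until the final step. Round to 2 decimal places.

3.26

Mean-equated: 251 + (234.7 − 219.0) = 266.70
Linear-equated: (72.4/65.7)(251 − 219.0) + 234.7 = 269.963
Difference = 269.963 − 266.70 = 3.26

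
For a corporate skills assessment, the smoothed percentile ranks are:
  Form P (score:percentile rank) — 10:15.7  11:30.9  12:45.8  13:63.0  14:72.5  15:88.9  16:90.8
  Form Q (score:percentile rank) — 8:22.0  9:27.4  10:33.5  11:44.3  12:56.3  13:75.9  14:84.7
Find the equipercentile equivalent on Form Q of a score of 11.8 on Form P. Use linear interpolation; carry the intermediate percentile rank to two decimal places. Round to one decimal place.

PR of 11.8 on Form P: 30.9 + (11.8 − 11)/(12 − 11) × (45.8 − 30.9) = 42.82
On Form Q, PR 42.82 falls between score 10 (PR 33.5) and 11 (PR 44.3).
Interpolate: 10 + (42.82 − 33.5)/(44.3 − 33.5) × (11 − 10) = 10.9

10.9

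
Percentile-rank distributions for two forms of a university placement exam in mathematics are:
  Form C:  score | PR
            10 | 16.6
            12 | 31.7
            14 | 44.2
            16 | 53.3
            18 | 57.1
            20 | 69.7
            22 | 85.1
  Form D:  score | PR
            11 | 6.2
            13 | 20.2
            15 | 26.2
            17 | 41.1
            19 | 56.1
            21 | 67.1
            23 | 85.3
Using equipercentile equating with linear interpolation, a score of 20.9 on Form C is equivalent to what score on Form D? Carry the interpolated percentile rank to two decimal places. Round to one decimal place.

PR of 20.9 on Form C: 69.7 + (20.9 − 20)/(22 − 20) × (85.1 − 69.7) = 76.63
On Form D, PR 76.63 falls between score 21 (PR 67.1) and 23 (PR 85.3).
Interpolate: 21 + (76.63 − 67.1)/(85.3 − 67.1) × (23 − 21) = 22.0

22.0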